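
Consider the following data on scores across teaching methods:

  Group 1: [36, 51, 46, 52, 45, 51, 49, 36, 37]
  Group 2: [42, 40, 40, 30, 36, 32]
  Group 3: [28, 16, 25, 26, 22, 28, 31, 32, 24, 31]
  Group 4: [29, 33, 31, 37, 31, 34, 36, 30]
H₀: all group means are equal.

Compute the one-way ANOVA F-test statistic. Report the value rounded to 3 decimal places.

Group means [44.78, 36.67, 26.30, 32.62], grand mean 34.758
SSB = Σnᵢ(x̄ᵢ−x̄)² = 1677.197; SSW = ΣΣ(x−x̄ᵢ)² = 752.864
MSB = 1677.197/3 = 559.0656; MSW = 752.864/29 = 25.9608
F = MSB/MSW = 21.5350
df = (3, 29)

test statistic = 21.535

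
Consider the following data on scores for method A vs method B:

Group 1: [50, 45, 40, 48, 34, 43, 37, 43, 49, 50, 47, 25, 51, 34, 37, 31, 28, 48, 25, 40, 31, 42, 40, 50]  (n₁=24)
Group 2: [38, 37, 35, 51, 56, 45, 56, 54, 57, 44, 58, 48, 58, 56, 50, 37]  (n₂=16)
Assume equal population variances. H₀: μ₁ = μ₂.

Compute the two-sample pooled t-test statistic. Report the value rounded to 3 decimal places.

x̄₁=40.333, s₁=8.260, n₁=24
x̄₂=48.750, s₂=8.363, n₂=16
s_p² = [23·8.260² + 15·8.363²]/38 = 68.9035
SE = √(s_p²·(1/24+1/16)) = 2.6791
t = (40.333−48.750)/2.6791 = -3.1416
df = 38

test statistic = -3.142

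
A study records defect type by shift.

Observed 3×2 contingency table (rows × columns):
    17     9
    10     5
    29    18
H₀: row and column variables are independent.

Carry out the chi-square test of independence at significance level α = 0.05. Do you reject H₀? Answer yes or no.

Row totals [26, 15, 47], col totals [56, 32], n=88
χ² = (17−16.55)²/16.55 + (9−9.45)²/9.45 + (10−9.55)²/9.55 + (5−5.45)²/5.45 + (29−29.91)²/29.91 + (18−17.09)²/17.09 = 0.1699
df = 2
p-value (upper-tail) = 0.91858
At α=0.05: p ≥ α → fail to reject H₀

reject H₀: no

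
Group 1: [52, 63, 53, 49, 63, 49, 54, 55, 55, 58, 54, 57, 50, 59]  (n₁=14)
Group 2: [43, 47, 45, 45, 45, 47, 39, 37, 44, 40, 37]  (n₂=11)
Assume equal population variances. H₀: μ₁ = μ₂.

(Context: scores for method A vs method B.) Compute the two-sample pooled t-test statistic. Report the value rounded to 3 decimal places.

x̄₁=55.071, s₁=4.548, n₁=14
x̄₂=42.636, s₂=3.749, n₂=11
s_p² = [13·4.548² + 10·3.749²]/23 = 17.8032
SE = √(s_p²·(1/14+1/11)) = 1.7000
t = (55.071−42.636)/1.7000 = 7.3146
df = 23

test statistic = 7.315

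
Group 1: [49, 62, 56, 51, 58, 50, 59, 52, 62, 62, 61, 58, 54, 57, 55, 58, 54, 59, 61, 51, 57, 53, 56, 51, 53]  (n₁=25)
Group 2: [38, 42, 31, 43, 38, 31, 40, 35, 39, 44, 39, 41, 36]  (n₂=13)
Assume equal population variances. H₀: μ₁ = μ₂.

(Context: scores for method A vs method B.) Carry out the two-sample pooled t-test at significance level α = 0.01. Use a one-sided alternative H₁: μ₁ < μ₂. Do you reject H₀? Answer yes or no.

x̄₁=55.960, s₁=4.046, n₁=25
x̄₂=38.231, s₂=4.106, n₂=13
s_p² = [24·4.046² + 12·4.106²]/36 = 16.5352
SE = √(s_p²·(1/25+1/13)) = 1.3904
t = (55.960−38.231)/1.3904 = 12.7507
df = 36
p-value (one-sided, H₁ less) = 1.00000
At α=0.01: p ≥ α → fail to reject H₀

reject H₀: no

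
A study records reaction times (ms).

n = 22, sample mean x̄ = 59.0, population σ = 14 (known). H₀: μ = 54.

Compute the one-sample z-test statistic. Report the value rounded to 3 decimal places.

SE = σ/√n = 14/√22 = 2.9848
z = (x̄−μ₀)/SE = (59.0−54)/2.9848 = 1.6751

test statistic = 1.675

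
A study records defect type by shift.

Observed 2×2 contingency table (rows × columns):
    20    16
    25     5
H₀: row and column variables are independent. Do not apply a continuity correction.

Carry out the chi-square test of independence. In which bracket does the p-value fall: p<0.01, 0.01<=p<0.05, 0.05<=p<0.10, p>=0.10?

p-value bracket: 0.01<=p<0.05

Row totals [36, 30], col totals [45, 21], n=66
χ² = (20−24.55)²/24.55 + (16−11.45)²/11.45 + (25−20.45)²/20.45 + (5−9.55)²/9.55 = 5.8201
df = 1
p-value (upper-tail) = 0.01584
→ bracket: 0.01<=p<0.05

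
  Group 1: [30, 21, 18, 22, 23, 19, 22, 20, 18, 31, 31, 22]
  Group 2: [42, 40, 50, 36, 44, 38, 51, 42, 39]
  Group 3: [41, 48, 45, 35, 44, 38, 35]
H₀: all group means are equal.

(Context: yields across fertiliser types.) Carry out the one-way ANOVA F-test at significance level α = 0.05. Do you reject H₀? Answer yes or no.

Group means [23.08, 42.44, 40.86], grand mean 33.750
SSB = Σnᵢ(x̄ᵢ−x̄)² = 2399.254; SSW = ΣΣ(x−x̄ᵢ)² = 625.996
MSB = 2399.254/2 = 1199.6270; MSW = 625.996/25 = 25.0398
F = MSB/MSW = 47.9087
df = (2, 25)
p-value (upper-tail) = 0.00000
At α=0.05: p < α → reject H₀

reject H₀: yes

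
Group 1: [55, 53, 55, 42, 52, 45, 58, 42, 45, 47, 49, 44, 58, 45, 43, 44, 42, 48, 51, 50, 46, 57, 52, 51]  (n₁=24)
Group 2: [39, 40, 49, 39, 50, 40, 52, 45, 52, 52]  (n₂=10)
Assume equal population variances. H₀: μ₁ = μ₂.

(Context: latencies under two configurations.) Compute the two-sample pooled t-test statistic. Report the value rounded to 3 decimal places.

x̄₁=48.917, s₁=5.258, n₁=24
x̄₂=45.800, s₂=5.808, n₂=10
s_p² = [23·5.258² + 9·5.808²]/32 = 29.3573
SE = √(s_p²·(1/24+1/10)) = 2.0394
t = (48.917−45.800)/2.0394 = 1.5283
df = 32

test statistic = 1.528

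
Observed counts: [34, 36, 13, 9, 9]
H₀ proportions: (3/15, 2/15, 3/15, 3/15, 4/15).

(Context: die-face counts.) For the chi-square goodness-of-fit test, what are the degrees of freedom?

degrees of freedom = 4

df = k − 1 = 5 − 1 = 4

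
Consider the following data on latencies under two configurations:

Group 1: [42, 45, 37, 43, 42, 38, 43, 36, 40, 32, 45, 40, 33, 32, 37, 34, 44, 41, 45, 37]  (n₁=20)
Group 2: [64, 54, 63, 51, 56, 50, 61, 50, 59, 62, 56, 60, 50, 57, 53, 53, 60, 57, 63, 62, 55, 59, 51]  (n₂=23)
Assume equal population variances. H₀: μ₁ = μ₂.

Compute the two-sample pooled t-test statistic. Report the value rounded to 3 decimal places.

x̄₁=39.300, s₁=4.402, n₁=20
x̄₂=56.783, s₂=4.661, n₂=23
s_p² = [19·4.402² + 22·4.661²]/41 = 20.6369
SE = √(s_p²·(1/20+1/23)) = 1.3889
t = (39.300−56.783)/1.3889 = -12.5872
df = 41

test statistic = -12.587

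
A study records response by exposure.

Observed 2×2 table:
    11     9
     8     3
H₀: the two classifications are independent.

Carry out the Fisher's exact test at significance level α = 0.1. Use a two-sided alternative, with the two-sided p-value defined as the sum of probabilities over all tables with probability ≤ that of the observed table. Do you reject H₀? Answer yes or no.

reject H₀: no

Margins: r₁=20, r₂=11, c₁=19, c₂=12, n=31
p_obs = C(20,11)·C(11,8)/C(31,19); sum pmf over tables with pmf ≤ p_obs
p-value (two-sided) = 0.45164
At α=0.1: p ≥ α → fail to reject H₀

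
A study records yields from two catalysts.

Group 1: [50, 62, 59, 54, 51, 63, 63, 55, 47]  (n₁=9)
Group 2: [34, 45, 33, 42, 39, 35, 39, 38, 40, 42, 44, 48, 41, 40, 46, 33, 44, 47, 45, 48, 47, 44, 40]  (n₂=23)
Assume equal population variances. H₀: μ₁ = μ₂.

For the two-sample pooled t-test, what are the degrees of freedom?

degrees of freedom = 30

df = n₁ + n₂ − 2 = 9 + 23 − 2 = 30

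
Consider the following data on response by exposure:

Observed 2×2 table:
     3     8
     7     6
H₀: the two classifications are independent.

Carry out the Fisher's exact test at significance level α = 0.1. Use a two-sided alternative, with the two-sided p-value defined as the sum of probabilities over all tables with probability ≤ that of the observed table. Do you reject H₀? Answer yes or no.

reject H₀: no

Margins: r₁=11, r₂=13, c₁=10, c₂=14, n=24
p_obs = C(11,3)·C(13,7)/C(24,10); sum pmf over tables with pmf ≤ p_obs
p-value (two-sided) = 0.23967
At α=0.1: p ≥ α → fail to reject H₀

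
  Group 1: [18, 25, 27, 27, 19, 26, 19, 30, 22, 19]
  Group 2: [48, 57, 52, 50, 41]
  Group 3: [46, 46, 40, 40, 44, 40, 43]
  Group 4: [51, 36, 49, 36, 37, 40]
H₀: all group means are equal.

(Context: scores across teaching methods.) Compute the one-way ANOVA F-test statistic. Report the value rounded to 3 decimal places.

test statistic = 42.033

Group means [23.20, 49.60, 42.71, 41.50], grand mean 36.714
SSB = Σnᵢ(x̄ᵢ−x̄)² = 3045.986; SSW = ΣΣ(x−x̄ᵢ)² = 579.729
MSB = 3045.986/3 = 1015.3286; MSW = 579.729/24 = 24.1554
F = MSB/MSW = 42.0333
df = (3, 24)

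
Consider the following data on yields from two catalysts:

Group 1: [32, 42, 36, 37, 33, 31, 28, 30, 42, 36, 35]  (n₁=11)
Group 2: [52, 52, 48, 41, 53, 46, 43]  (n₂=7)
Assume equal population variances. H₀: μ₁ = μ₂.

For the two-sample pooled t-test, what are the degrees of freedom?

df = n₁ + n₂ − 2 = 11 + 7 − 2 = 16

degrees of freedom = 16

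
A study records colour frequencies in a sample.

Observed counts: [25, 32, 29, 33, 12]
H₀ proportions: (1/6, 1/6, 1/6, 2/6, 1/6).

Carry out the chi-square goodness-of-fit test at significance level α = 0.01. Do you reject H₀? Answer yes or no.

n = 131; E_i = n·p_i = [21.83, 21.83, 21.83, 43.67, 21.83]
χ² = (25−21.83)²/21.83 + (32−21.83)²/21.83 + (29−21.83)²/21.83 + (33−43.67)²/43.67 + (12−21.83)²/21.83 = 14.5802
df = 4
p-value (upper-tail) = 0.00566
At α=0.01: p < α → reject H₀

reject H₀: yes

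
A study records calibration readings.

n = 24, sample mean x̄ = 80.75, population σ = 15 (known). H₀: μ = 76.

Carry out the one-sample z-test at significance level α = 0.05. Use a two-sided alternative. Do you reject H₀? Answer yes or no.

SE = σ/√n = 15/√24 = 3.0619
z = (x̄−μ₀)/SE = (80.75−76)/3.0619 = 1.5513
p-value (two-sided) = 0.12082
At α=0.05: p ≥ α → fail to reject H₀

reject H₀: no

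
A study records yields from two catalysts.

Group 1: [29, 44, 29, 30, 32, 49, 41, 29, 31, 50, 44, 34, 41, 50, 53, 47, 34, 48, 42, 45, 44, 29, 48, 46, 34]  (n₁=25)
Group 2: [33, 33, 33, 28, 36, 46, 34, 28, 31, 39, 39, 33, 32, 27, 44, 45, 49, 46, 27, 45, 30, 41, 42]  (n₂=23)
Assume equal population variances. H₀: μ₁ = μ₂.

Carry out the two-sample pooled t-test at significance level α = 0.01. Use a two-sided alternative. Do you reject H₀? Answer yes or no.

reject H₀: no

x̄₁=40.120, s₁=8.110, n₁=25
x̄₂=36.565, s₂=6.986, n₂=23
s_p² = [24·8.110² + 22·6.986²]/46 = 57.6585
SE = √(s_p²·(1/25+1/23)) = 2.1939
t = (40.120−36.565)/2.1939 = 1.6203
df = 46
p-value (two-sided) = 0.11200
At α=0.01: p ≥ α → fail to reject H₀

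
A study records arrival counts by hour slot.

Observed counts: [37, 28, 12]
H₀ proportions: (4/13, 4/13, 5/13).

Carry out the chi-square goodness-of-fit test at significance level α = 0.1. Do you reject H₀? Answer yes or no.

reject H₀: yes

n = 77; E_i = n·p_i = [23.69, 23.69, 29.62]
χ² = (37−23.69)²/23.69 + (28−23.69)²/23.69 + (12−29.62)²/29.62 = 18.7357
df = 2
p-value (upper-tail) = 0.00009
At α=0.1: p < α → reject H₀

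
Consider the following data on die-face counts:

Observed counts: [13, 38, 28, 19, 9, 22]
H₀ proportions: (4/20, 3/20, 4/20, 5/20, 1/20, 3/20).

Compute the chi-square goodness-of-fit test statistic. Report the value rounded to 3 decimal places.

n = 129; E_i = n·p_i = [25.80, 19.35, 25.80, 32.25, 6.45, 19.35]
χ² = (13−25.80)²/25.80 + (38−19.35)²/19.35 + (28−25.80)²/25.80 + (19−32.25)²/32.25 + (9−6.45)²/6.45 + (22−19.35)²/19.35 = 31.3282
df = 5

test statistic = 31.328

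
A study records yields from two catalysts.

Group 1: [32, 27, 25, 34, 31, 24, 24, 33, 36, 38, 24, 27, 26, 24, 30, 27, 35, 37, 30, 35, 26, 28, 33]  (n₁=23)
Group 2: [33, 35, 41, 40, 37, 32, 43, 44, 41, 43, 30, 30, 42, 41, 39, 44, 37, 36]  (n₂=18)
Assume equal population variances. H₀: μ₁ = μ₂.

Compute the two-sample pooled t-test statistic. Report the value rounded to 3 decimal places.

x̄₁=29.826, s₁=4.619, n₁=23
x̄₂=38.222, s₂=4.685, n₂=18
s_p² = [22·4.619² + 17·4.685²]/39 = 21.6004
SE = √(s_p²·(1/23+1/18)) = 1.4626
t = (29.826−38.222)/1.4626 = -5.7406
df = 39

test statistic = -5.741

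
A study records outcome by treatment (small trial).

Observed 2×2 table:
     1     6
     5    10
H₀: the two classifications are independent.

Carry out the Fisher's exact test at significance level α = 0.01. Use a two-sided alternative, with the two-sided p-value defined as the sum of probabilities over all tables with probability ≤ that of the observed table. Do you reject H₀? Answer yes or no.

reject H₀: no

Margins: r₁=7, r₂=15, c₁=6, c₂=16, n=22
p_obs = C(7,1)·C(15,5)/C(22,6); sum pmf over tables with pmf ≤ p_obs
p-value (two-sided) = 0.61582
At α=0.01: p ≥ α → fail to reject H₀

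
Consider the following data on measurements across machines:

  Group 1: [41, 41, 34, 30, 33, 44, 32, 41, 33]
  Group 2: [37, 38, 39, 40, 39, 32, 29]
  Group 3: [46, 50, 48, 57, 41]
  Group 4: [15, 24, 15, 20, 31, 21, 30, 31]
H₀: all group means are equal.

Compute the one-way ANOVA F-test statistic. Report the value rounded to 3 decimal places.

test statistic = 21.811

Group means [36.56, 36.29, 48.40, 23.38], grand mean 34.897
SSB = Σnᵢ(x̄ᵢ−x̄)² = 2011.964; SSW = ΣΣ(x−x̄ᵢ)² = 768.726
MSB = 2011.964/3 = 670.6546; MSW = 768.726/25 = 30.7490
F = MSB/MSW = 21.8106
df = (3, 25)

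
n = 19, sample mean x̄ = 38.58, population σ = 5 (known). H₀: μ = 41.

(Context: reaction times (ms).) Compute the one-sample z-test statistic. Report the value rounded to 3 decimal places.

SE = σ/√n = 5/√19 = 1.1471
z = (x̄−μ₀)/SE = (38.58−41)/1.1471 = -2.1097

test statistic = -2.110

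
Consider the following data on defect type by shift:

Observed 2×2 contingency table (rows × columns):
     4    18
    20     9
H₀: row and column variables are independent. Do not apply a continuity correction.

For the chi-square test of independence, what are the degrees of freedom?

degrees of freedom = 1

df = (r−1)(c−1) = (2−1)·(2−1) = 1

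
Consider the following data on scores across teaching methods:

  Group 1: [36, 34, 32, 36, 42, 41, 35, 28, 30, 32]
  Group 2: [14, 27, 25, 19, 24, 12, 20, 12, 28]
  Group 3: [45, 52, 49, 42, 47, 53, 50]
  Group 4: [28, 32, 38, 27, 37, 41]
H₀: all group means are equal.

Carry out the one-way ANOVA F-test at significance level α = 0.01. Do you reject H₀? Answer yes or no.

Group means [34.60, 20.11, 48.29, 33.83], grand mean 33.375
SSB = Σnᵢ(x̄ᵢ−x̄)² = 3155.949; SSW = ΣΣ(x−x̄ᵢ)² = 751.551
MSB = 3155.949/3 = 1051.9831; MSW = 751.551/28 = 26.8411
F = MSB/MSW = 39.1930
df = (3, 28)
p-value (upper-tail) = 0.00000
At α=0.01: p < α → reject H₀

reject H₀: yes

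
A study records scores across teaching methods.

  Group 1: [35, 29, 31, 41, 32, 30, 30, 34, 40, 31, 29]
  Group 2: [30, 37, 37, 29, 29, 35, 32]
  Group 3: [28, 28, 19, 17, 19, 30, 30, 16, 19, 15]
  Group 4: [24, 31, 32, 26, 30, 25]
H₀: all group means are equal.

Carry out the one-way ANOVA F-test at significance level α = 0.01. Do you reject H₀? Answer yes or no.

Group means [32.91, 32.71, 22.10, 28.00], grand mean 28.824
SSB = Σnᵢ(x̄ᵢ−x̄)² = 745.704; SSW = ΣΣ(x−x̄ᵢ)² = 649.238
MSB = 745.704/3 = 248.5678; MSW = 649.238/30 = 21.6413
F = MSB/MSW = 11.4858
df = (3, 30)
p-value (upper-tail) = 0.00004
At α=0.01: p < α → reject H₀

reject H₀: yes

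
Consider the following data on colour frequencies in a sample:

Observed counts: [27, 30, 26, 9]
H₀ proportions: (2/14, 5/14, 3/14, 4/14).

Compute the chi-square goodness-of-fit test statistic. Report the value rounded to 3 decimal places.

test statistic = 28.230

n = 92; E_i = n·p_i = [13.14, 32.86, 19.71, 26.29]
χ² = (27−13.14)²/13.14 + (30−32.86)²/32.86 + (26−19.71)²/19.71 + (9−26.29)²/26.29 = 28.2301
df = 3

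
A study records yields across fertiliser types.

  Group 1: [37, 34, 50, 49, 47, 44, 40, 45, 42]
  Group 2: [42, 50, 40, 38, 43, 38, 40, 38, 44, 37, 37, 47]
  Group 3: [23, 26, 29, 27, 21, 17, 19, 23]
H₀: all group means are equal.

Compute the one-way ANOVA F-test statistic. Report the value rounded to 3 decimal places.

Group means [43.11, 41.17, 23.12], grand mean 36.793
SSB = Σnᵢ(x̄ᵢ−x̄)² = 2083.328; SSW = ΣΣ(x−x̄ᵢ)² = 541.431
MSB = 2083.328/2 = 1041.6640; MSW = 541.431/26 = 20.8243
F = MSB/MSW = 50.0217
df = (2, 26)

test statistic = 50.022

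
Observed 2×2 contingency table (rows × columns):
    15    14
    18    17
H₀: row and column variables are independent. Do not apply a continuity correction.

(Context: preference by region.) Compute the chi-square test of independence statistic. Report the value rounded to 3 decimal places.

Row totals [29, 35], col totals [33, 31], n=64
χ² = (15−14.95)²/14.95 + (14−14.05)²/14.05 + (18−18.05)²/18.05 + (17−16.95)²/16.95 = 0.0006
df = 1

test statistic = 0.001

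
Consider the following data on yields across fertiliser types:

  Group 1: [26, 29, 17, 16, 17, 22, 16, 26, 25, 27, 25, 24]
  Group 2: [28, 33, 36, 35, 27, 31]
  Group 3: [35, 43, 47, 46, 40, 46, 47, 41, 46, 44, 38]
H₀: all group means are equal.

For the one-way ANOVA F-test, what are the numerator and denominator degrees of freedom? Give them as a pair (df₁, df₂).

degrees of freedom = [2, 26]

k = 3 groups, N = 29 total
df = (k−1, N−k) = (3−1, 29−3) = (2, 26)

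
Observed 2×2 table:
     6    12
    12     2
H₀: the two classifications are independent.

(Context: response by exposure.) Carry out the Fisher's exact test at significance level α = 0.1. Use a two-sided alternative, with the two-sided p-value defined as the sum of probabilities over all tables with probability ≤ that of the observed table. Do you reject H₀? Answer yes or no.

Margins: r₁=18, r₂=14, c₁=18, c₂=14, n=32
p_obs = C(18,6)·C(14,12)/C(32,18); sum pmf over tables with pmf ≤ p_obs
p-value (two-sided) = 0.00450
At α=0.1: p < α → reject H₀

reject H₀: yes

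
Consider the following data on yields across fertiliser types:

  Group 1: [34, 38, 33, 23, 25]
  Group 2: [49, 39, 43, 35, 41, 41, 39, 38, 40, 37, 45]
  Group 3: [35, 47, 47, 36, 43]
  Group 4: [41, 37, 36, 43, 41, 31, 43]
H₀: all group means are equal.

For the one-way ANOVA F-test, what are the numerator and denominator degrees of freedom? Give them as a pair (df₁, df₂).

k = 4 groups, N = 28 total
df = (k−1, N−k) = (4−1, 28−4) = (3, 24)

degrees of freedom = [3, 24]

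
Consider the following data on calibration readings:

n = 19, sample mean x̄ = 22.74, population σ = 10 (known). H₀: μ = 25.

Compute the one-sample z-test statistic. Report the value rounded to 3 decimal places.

test statistic = -0.985

SE = σ/√n = 10/√19 = 2.2942
z = (x̄−μ₀)/SE = (22.74−25)/2.2942 = -0.9851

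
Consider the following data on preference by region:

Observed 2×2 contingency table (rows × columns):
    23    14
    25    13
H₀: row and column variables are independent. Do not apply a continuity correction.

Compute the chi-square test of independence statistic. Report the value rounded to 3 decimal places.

Row totals [37, 38], col totals [48, 27], n=75
χ² = (23−23.68)²/23.68 + (14−13.32)²/13.32 + (25−24.32)²/24.32 + (13−13.68)²/13.68 = 0.1071
df = 1

test statistic = 0.107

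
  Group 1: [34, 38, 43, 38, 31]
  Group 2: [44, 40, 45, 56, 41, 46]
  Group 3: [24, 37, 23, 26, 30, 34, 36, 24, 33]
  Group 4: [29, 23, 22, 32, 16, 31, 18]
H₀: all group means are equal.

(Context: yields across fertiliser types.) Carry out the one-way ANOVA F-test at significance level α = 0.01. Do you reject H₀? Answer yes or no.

Group means [36.80, 45.33, 29.67, 24.43], grand mean 33.111
SSB = Σnᵢ(x̄ᵢ−x̄)² = 1598.819; SSW = ΣΣ(x−x̄ᵢ)² = 733.848
MSB = 1598.819/3 = 532.9397; MSW = 733.848/23 = 31.9064
F = MSB/MSW = 16.7032
df = (3, 23)
p-value (upper-tail) = 0.00001
At α=0.01: p < α → reject H₀

reject H₀: yes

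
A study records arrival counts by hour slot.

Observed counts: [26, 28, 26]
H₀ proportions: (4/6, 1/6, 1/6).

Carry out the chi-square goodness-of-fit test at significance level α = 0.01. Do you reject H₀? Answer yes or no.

reject H₀: yes

n = 80; E_i = n·p_i = [53.33, 13.33, 13.33]
χ² = (26−53.33)²/53.33 + (28−13.33)²/13.33 + (26−13.33)²/13.33 = 42.1750
df = 2
p-value (upper-tail) = 0.00000
At α=0.01: p < α → reject H₀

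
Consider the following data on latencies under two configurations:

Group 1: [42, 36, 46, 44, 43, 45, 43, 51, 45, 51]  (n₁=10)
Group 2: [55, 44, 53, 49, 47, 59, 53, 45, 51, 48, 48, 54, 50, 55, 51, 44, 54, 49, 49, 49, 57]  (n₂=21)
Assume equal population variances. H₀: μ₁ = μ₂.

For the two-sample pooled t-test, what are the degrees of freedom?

degrees of freedom = 29

df = n₁ + n₂ − 2 = 10 + 21 − 2 = 29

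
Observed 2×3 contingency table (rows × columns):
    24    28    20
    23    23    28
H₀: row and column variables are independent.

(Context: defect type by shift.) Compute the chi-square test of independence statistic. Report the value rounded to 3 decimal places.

test statistic = 1.818

Row totals [72, 74], col totals [47, 51, 48], n=146
χ² = (24−23.18)²/23.18 + (28−25.15)²/25.15 + (20−23.67)²/23.67 + (23−23.82)²/23.82 + (23−25.85)²/25.85 + (28−24.33)²/24.33 = 1.8177
df = 2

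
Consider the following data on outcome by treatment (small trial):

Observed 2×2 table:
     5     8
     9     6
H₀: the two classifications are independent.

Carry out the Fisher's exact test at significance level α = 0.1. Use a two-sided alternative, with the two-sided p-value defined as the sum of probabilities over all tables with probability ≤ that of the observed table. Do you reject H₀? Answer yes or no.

reject H₀: no

Margins: r₁=13, r₂=15, c₁=14, c₂=14, n=28
p_obs = C(13,5)·C(15,9)/C(28,14); sum pmf over tables with pmf ≤ p_obs
p-value (two-sided) = 0.44948
At α=0.1: p ≥ α → fail to reject H₀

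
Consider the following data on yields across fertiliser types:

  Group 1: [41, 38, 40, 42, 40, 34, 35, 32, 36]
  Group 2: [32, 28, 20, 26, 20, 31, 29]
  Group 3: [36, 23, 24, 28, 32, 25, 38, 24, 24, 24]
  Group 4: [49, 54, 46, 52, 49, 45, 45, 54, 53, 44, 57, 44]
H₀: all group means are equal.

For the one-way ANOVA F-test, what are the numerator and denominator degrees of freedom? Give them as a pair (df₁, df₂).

degrees of freedom = [3, 34]

k = 4 groups, N = 38 total
df = (k−1, N−k) = (4−1, 38−4) = (3, 34)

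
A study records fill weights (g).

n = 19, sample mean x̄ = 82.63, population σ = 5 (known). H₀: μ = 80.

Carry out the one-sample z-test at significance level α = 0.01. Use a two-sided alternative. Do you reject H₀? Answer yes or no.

reject H₀: no

SE = σ/√n = 5/√19 = 1.1471
z = (x̄−μ₀)/SE = (82.63−80)/1.1471 = 2.2928
p-value (two-sided) = 0.02186
At α=0.01: p ≥ α → fail to reject H₀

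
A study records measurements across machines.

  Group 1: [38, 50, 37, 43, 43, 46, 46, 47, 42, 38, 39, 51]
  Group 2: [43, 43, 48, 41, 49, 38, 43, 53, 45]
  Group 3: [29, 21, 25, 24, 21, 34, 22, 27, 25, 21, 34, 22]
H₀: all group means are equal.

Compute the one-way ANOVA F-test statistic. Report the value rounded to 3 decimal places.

test statistic = 59.769

Group means [43.33, 44.78, 25.42], grand mean 37.212
SSB = Σnᵢ(x̄ᵢ−x̄)² = 2634.376; SSW = ΣΣ(x−x̄ᵢ)² = 661.139
MSB = 2634.376/2 = 1317.1881; MSW = 661.139/30 = 22.0380
F = MSB/MSW = 59.7691
df = (2, 30)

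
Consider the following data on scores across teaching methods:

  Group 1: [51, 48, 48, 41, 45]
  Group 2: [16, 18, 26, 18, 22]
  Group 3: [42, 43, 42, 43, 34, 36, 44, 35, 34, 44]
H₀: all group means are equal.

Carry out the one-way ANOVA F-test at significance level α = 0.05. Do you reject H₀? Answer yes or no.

reject H₀: yes

Group means [46.60, 20.00, 39.70], grand mean 36.500
SSB = Σnᵢ(x̄ᵢ−x̄)² = 1973.700; SSW = ΣΣ(x−x̄ᵢ)² = 291.300
MSB = 1973.700/2 = 986.8500; MSW = 291.300/17 = 17.1353
F = MSB/MSW = 57.5917
df = (2, 17)
p-value (upper-tail) = 0.00000
At α=0.05: p < α → reject H₀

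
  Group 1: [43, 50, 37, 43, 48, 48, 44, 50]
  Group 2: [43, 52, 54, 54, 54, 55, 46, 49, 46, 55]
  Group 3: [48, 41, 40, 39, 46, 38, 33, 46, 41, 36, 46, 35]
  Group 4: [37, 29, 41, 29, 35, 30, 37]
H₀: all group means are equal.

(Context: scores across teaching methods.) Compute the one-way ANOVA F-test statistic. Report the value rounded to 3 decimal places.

test statistic = 19.727

Group means [45.38, 50.80, 40.75, 34.00], grand mean 43.189
SSB = Σnᵢ(x̄ᵢ−x̄)² = 1279.951; SSW = ΣΣ(x−x̄ᵢ)² = 713.725
MSB = 1279.951/3 = 426.6502; MSW = 713.725/33 = 21.6280
F = MSB/MSW = 19.7267
df = (3, 33)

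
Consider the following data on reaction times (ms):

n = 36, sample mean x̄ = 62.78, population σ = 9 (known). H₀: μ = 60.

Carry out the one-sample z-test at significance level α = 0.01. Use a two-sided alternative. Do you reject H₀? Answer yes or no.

SE = σ/√n = 9/√36 = 1.5000
z = (x̄−μ₀)/SE = (62.78−60)/1.5000 = 1.8533
p-value (two-sided) = 0.06383
At α=0.01: p ≥ α → fail to reject H₀

reject H₀: no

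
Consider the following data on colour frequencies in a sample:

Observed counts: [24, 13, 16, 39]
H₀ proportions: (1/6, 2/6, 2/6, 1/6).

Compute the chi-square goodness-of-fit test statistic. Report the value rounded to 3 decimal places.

n = 92; E_i = n·p_i = [15.33, 30.67, 30.67, 15.33]
χ² = (24−15.33)²/15.33 + (13−30.67)²/30.67 + (16−30.67)²/30.67 + (39−15.33)²/15.33 = 58.6196
df = 3

test statistic = 58.620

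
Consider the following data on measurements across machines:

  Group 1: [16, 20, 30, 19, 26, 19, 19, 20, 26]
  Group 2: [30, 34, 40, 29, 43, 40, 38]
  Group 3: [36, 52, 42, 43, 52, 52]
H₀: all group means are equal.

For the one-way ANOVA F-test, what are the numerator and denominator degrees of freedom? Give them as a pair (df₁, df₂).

degrees of freedom = [2, 19]

k = 3 groups, N = 22 total
df = (k−1, N−k) = (3−1, 22−3) = (2, 19)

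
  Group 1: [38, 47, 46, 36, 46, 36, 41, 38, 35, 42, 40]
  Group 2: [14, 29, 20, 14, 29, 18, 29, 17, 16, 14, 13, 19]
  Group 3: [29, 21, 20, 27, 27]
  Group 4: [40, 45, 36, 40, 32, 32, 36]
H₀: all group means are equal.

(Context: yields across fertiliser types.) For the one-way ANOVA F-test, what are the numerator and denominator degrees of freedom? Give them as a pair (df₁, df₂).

degrees of freedom = [3, 31]

k = 4 groups, N = 35 total
df = (k−1, N−k) = (4−1, 35−4) = (3, 31)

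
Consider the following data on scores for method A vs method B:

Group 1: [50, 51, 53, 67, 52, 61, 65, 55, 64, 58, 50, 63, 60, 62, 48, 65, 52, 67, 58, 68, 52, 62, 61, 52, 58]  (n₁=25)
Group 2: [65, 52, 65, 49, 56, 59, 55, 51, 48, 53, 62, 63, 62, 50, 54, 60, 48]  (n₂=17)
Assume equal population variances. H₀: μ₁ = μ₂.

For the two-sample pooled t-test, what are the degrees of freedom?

df = n₁ + n₂ − 2 = 25 + 17 − 2 = 40

degrees of freedom = 40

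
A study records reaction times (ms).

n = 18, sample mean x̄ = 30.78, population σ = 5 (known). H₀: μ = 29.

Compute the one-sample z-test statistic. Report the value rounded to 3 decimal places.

SE = σ/√n = 5/√18 = 1.1785
z = (x̄−μ₀)/SE = (30.78−29)/1.1785 = 1.5104

test statistic = 1.510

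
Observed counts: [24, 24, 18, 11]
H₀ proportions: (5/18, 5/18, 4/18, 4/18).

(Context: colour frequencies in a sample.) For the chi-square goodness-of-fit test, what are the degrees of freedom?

degrees of freedom = 3

df = k − 1 = 4 − 1 = 3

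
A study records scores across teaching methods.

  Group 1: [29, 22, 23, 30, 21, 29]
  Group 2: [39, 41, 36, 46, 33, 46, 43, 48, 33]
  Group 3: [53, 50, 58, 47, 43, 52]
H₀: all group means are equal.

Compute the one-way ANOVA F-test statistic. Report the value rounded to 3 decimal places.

test statistic = 35.646

Group means [25.67, 40.56, 50.50], grand mean 39.143
SSB = Σnᵢ(x̄ᵢ−x̄)² = 1881.516; SSW = ΣΣ(x−x̄ᵢ)² = 475.056
MSB = 1881.516/2 = 940.7579; MSW = 475.056/18 = 26.3920
F = MSB/MSW = 35.6456
df = (2, 18)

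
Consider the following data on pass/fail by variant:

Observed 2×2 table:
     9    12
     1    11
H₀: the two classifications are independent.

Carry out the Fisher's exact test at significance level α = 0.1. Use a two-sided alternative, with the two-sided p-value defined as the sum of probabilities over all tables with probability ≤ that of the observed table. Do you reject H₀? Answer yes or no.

reject H₀: yes

Margins: r₁=21, r₂=12, c₁=10, c₂=23, n=33
p_obs = C(21,9)·C(12,1)/C(33,10); sum pmf over tables with pmf ≤ p_obs
p-value (two-sided) = 0.05447
At α=0.1: p < α → reject H₀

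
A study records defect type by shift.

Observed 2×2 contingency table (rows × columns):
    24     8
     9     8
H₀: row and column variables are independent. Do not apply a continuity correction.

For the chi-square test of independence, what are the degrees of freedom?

df = (r−1)(c−1) = (2−1)·(2−1) = 1

degrees of freedom = 1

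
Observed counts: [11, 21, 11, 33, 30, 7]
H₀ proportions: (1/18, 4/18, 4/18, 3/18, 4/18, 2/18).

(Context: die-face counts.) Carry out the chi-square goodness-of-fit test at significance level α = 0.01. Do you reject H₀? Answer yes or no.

n = 113; E_i = n·p_i = [6.28, 25.11, 25.11, 18.83, 25.11, 12.56]
χ² = (11−6.28)²/6.28 + (21−25.11)²/25.11 + (11−25.11)²/25.11 + (33−18.83)²/18.83 + (30−25.11)²/25.11 + (7−12.56)²/12.56 = 26.2212
df = 5
p-value (upper-tail) = 0.00008
At α=0.01: p < α → reject H₀

reject H₀: yes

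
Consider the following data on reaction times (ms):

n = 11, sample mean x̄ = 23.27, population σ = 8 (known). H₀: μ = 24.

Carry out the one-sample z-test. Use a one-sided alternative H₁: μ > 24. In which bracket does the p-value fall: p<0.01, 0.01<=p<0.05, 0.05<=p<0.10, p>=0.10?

SE = σ/√n = 8/√11 = 2.4121
z = (x̄−μ₀)/SE = (23.27−24)/2.4121 = -0.3026
p-value (one-sided, H₁ greater) = 0.61892
→ bracket: p>=0.10

p-value bracket: p>=0.10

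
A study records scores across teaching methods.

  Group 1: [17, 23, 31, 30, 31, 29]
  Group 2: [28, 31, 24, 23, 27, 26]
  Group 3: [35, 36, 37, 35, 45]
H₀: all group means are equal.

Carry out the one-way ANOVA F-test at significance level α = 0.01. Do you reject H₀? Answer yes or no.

reject H₀: yes

Group means [26.83, 26.50, 37.60], grand mean 29.882
SSB = Σnᵢ(x̄ᵢ−x̄)² = 422.231; SSW = ΣΣ(x−x̄ᵢ)² = 273.533
MSB = 422.231/2 = 211.1157; MSW = 273.533/14 = 19.5381
F = MSB/MSW = 10.8053
df = (2, 14)
p-value (upper-tail) = 0.00145
At α=0.01: p < α → reject H₀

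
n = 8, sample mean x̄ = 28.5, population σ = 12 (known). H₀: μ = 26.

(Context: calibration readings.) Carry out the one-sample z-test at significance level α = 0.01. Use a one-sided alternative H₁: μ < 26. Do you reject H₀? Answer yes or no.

SE = σ/√n = 12/√8 = 4.2426
z = (x̄−μ₀)/SE = (28.5−26)/4.2426 = 0.5893
p-value (one-sided, H₁ less) = 0.72216
At α=0.01: p ≥ α → fail to reject H₀

reject H₀: no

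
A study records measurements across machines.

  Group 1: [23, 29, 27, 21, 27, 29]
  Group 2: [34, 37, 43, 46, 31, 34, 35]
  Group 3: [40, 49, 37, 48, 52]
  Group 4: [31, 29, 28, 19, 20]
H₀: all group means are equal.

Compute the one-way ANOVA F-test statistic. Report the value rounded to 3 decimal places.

test statistic = 17.817

Group means [26.00, 37.14, 45.20, 25.40], grand mean 33.435
SSB = Σnᵢ(x̄ᵢ−x̄)² = 1442.795; SSW = ΣΣ(x−x̄ᵢ)² = 512.857
MSB = 1442.795/3 = 480.9317; MSW = 512.857/19 = 26.9925
F = MSB/MSW = 17.8172
df = (3, 19)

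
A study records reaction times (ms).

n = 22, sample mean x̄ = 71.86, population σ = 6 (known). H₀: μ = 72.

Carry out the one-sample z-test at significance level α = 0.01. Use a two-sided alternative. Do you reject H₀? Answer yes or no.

reject H₀: no

SE = σ/√n = 6/√22 = 1.2792
z = (x̄−μ₀)/SE = (71.86−72)/1.2792 = -0.1094
p-value (two-sided) = 0.91285
At α=0.01: p ≥ α → fail to reject H₀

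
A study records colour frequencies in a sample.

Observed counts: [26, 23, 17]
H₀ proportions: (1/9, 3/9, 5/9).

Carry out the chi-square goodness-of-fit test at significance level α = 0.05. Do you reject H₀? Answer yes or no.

n = 66; E_i = n·p_i = [7.33, 22.00, 36.67]
χ² = (26−7.33)²/7.33 + (23−22.00)²/22.00 + (17−36.67)²/36.67 = 58.1091
df = 2
p-value (upper-tail) = 0.00000
At α=0.05: p < α → reject H₀

reject H₀: yes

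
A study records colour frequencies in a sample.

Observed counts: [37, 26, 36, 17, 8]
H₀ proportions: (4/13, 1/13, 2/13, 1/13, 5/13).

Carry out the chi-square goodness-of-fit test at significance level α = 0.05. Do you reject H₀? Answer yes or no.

n = 124; E_i = n·p_i = [38.15, 9.54, 19.08, 9.54, 47.69]
χ² = (37−38.15)²/38.15 + (26−9.54)²/9.54 + (36−19.08)²/19.08 + (17−9.54)²/9.54 + (8−47.69)²/47.69 = 82.3278
df = 4
p-value (upper-tail) = 0.00000
At α=0.05: p < α → reject H₀

reject H₀: yes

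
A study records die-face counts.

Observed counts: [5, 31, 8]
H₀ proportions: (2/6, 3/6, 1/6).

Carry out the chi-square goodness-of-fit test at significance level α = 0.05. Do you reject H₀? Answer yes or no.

reject H₀: yes

n = 44; E_i = n·p_i = [14.67, 22.00, 7.33]
χ² = (5−14.67)²/14.67 + (31−22.00)²/22.00 + (8−7.33)²/7.33 = 10.1136
df = 2
p-value (upper-tail) = 0.00637
At α=0.05: p < α → reject H₀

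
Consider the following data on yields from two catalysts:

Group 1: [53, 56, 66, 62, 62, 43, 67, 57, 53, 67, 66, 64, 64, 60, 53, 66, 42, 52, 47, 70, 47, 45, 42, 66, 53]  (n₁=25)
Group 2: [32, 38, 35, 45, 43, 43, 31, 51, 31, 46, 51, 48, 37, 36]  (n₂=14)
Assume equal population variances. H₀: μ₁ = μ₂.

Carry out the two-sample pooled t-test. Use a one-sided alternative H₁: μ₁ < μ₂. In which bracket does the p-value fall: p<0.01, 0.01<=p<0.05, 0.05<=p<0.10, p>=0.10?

p-value bracket: p>=0.10

x̄₁=56.920, s₁=8.967, n₁=25
x̄₂=40.500, s₂=7.133, n₂=14
s_p² = [24·8.967² + 13·7.133²]/37 = 70.0362
SE = √(s_p²·(1/25+1/14)) = 2.7936
t = (56.920−40.500)/2.7936 = 5.8778
df = 37
p-value (one-sided, H₁ less) = 1.00000
→ bracket: p>=0.10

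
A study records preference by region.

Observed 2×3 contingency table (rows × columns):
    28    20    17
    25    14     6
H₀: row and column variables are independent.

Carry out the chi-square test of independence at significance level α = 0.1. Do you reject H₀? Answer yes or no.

reject H₀: no

Row totals [65, 45], col totals [53, 34, 23], n=110
χ² = (28−31.32)²/31.32 + (20−20.09)²/20.09 + (17−13.59)²/13.59 + (25−21.68)²/21.68 + (14−13.91)²/13.91 + (6−9.41)²/9.41 = 2.9507
df = 2
p-value (upper-tail) = 0.22870
At α=0.1: p ≥ α → fail to reject H₀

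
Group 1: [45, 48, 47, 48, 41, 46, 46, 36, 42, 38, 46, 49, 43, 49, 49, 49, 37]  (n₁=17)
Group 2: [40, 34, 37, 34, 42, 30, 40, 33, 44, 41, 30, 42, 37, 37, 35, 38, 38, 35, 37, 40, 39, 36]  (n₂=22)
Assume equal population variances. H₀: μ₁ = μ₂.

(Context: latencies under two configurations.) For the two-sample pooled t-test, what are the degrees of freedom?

df = n₁ + n₂ − 2 = 17 + 22 − 2 = 37

degrees of freedom = 37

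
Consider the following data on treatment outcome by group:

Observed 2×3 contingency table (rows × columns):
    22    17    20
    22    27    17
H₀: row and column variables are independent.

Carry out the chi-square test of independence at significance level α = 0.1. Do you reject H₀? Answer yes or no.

Row totals [59, 66], col totals [44, 44, 37], n=125
χ² = (22−20.77)²/20.77 + (17−20.77)²/20.77 + (20−17.46)²/17.46 + (22−23.23)²/23.23 + (27−23.23)²/23.23 + (17−19.54)²/19.54 = 2.1307
df = 2
p-value (upper-tail) = 0.34462
At α=0.1: p ≥ α → fail to reject H₀

reject H₀: no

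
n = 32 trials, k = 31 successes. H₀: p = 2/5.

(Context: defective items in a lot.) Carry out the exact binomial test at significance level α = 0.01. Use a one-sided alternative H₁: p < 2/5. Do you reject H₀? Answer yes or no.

Exact binomial: n=32, k=31, p₀=2/5=0.4000
P(X≤31) from Σ C(n,i)·p₀^i·(1−p₀)^(n−i)
p-value (one-sided, H₁ less) = 1.00000
At α=0.01: p ≥ α → fail to reject H₀

reject H₀: no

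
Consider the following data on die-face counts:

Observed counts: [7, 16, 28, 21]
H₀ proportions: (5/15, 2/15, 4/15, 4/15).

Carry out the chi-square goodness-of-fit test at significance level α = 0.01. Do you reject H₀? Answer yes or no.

n = 72; E_i = n·p_i = [24.00, 9.60, 19.20, 19.20]
χ² = (7−24.00)²/24.00 + (16−9.60)²/9.60 + (28−19.20)²/19.20 + (21−19.20)²/19.20 = 20.5104
df = 3
p-value (upper-tail) = 0.00013
At α=0.01: p < α → reject H₀

reject H₀: yes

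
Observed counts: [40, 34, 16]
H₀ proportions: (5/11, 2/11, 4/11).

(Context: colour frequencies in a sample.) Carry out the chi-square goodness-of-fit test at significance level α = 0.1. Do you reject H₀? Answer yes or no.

n = 90; E_i = n·p_i = [40.91, 16.36, 32.73]
χ² = (40−40.91)²/40.91 + (34−16.36)²/16.36 + (16−32.73)²/32.73 = 27.5778
df = 2
p-value (upper-tail) = 0.00000
At α=0.1: p < α → reject H₀

reject H₀: yes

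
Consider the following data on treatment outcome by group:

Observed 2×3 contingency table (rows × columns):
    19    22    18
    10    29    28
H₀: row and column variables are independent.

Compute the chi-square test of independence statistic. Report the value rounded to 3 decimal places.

Row totals [59, 67], col totals [29, 51, 46], n=126
χ² = (19−13.58)²/13.58 + (22−23.88)²/23.88 + (18−21.54)²/21.54 + (10−15.42)²/15.42 + (29−27.12)²/27.12 + (28−24.46)²/24.46 = 5.4418
df = 2

test statistic = 5.442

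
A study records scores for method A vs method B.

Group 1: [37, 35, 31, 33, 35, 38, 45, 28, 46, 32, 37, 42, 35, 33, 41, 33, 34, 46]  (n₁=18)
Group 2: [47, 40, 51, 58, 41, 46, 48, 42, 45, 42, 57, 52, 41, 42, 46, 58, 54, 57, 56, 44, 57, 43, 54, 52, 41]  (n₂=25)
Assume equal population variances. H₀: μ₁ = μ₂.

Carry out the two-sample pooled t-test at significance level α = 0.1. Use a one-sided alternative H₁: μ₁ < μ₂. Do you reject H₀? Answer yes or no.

x̄₁=36.722, s₁=5.300, n₁=18
x̄₂=48.560, s₂=6.423, n₂=25
s_p² = [17·5.300² + 24·6.423²]/41 = 35.7993
SE = √(s_p²·(1/18+1/25)) = 1.8495
t = (36.722−48.560)/1.8495 = -6.4004
df = 41
p-value (one-sided, H₁ less) = 0.00000
At α=0.1: p < α → reject H₀

reject H₀: yes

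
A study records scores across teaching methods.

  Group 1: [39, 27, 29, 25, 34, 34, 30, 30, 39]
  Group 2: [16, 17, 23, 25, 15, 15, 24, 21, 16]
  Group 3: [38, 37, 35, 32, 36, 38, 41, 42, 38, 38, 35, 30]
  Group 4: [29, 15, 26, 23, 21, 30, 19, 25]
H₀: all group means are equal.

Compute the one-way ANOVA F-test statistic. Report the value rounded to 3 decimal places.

Group means [31.89, 19.11, 36.67, 23.50], grand mean 28.605
SSB = Σnᵢ(x̄ᵢ−x̄)² = 1896.635; SSW = ΣΣ(x−x̄ᵢ)² = 638.444
MSB = 1896.635/3 = 632.2115; MSW = 638.444/34 = 18.7778
F = MSB/MSW = 33.6681
df = (3, 34)

test statistic = 33.668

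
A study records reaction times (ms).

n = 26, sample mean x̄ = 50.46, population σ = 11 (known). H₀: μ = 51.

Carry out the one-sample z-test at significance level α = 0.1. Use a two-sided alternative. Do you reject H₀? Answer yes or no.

reject H₀: no

SE = σ/√n = 11/√26 = 2.1573
z = (x̄−μ₀)/SE = (50.46−51)/2.1573 = -0.2503
p-value (two-sided) = 0.80234
At α=0.1: p ≥ α → fail to reject H₀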